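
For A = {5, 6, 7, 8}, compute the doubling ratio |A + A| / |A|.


|A| = 4.
Compute A + A by enumerating all 16 pairs.
A + A = {10, 11, 12, 13, 14, 15, 16}, so |A + A| = 7.
K = |A + A| / |A| = 7/4 (already in lowest terms) ≈ 1.7500.
Reference: AP of size 4 gives K = 7/4 ≈ 1.7500; a fully generic set of size 4 gives K ≈ 2.5000.

|A| = 4, |A + A| = 7, K = 7/4.


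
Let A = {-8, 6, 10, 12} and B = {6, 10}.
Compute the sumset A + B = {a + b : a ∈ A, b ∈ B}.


A + B = {a + b : a ∈ A, b ∈ B}.
Enumerate all |A|·|B| = 4·2 = 8 pairs (a, b) and collect distinct sums.
a = -8: -8+6=-2, -8+10=2
a = 6: 6+6=12, 6+10=16
a = 10: 10+6=16, 10+10=20
a = 12: 12+6=18, 12+10=22
Collecting distinct sums: A + B = {-2, 2, 12, 16, 18, 20, 22}
|A + B| = 7

A + B = {-2, 2, 12, 16, 18, 20, 22}


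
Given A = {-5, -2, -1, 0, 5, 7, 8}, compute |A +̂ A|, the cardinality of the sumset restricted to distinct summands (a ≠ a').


Restricted sumset: A +̂ A = {a + a' : a ∈ A, a' ∈ A, a ≠ a'}.
Equivalently, take A + A and drop any sum 2a that is achievable ONLY as a + a for a ∈ A (i.e. sums representable only with equal summands).
Enumerate pairs (a, a') with a < a' (symmetric, so each unordered pair gives one sum; this covers all a ≠ a'):
  -5 + -2 = -7
  -5 + -1 = -6
  -5 + 0 = -5
  -5 + 5 = 0
  -5 + 7 = 2
  -5 + 8 = 3
  -2 + -1 = -3
  -2 + 0 = -2
  -2 + 5 = 3
  -2 + 7 = 5
  -2 + 8 = 6
  -1 + 0 = -1
  -1 + 5 = 4
  -1 + 7 = 6
  -1 + 8 = 7
  0 + 5 = 5
  0 + 7 = 7
  0 + 8 = 8
  5 + 7 = 12
  5 + 8 = 13
  7 + 8 = 15
Collected distinct sums: {-7, -6, -5, -3, -2, -1, 0, 2, 3, 4, 5, 6, 7, 8, 12, 13, 15}
|A +̂ A| = 17
(Reference bound: |A +̂ A| ≥ 2|A| - 3 for |A| ≥ 2, with |A| = 7 giving ≥ 11.)

|A +̂ A| = 17


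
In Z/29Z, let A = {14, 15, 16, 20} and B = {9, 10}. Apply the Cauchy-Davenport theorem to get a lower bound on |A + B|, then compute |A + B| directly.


Cauchy-Davenport: |A + B| ≥ min(p, |A| + |B| - 1) for A, B nonempty in Z/pZ.
|A| = 4, |B| = 2, p = 29.
CD lower bound = min(29, 4 + 2 - 1) = min(29, 5) = 5.
Compute A + B mod 29 directly:
a = 14: 14+9=23, 14+10=24
a = 15: 15+9=24, 15+10=25
a = 16: 16+9=25, 16+10=26
a = 20: 20+9=0, 20+10=1
A + B = {0, 1, 23, 24, 25, 26}, so |A + B| = 6.
Verify: 6 ≥ 5? Yes ✓.

CD lower bound = 5, actual |A + B| = 6.


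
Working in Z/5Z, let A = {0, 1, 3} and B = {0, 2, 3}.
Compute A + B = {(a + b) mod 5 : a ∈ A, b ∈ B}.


Work in Z/5Z: reduce every sum a + b modulo 5.
Enumerate all 9 pairs:
a = 0: 0+0=0, 0+2=2, 0+3=3
a = 1: 1+0=1, 1+2=3, 1+3=4
a = 3: 3+0=3, 3+2=0, 3+3=1
Distinct residues collected: {0, 1, 2, 3, 4}
|A + B| = 5 (out of 5 total residues).

A + B = {0, 1, 2, 3, 4}


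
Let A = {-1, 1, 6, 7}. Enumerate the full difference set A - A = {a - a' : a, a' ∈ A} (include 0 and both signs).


A - A = {a - a' : a, a' ∈ A}.
Compute a - a' for each ordered pair (a, a'):
a = -1: -1--1=0, -1-1=-2, -1-6=-7, -1-7=-8
a = 1: 1--1=2, 1-1=0, 1-6=-5, 1-7=-6
a = 6: 6--1=7, 6-1=5, 6-6=0, 6-7=-1
a = 7: 7--1=8, 7-1=6, 7-6=1, 7-7=0
Collecting distinct values (and noting 0 appears from a-a):
A - A = {-8, -7, -6, -5, -2, -1, 0, 1, 2, 5, 6, 7, 8}
|A - A| = 13

A - A = {-8, -7, -6, -5, -2, -1, 0, 1, 2, 5, 6, 7, 8}


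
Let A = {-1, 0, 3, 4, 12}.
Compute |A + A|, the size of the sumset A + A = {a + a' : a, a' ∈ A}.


A + A = {a + a' : a, a' ∈ A}; |A| = 5.
General bounds: 2|A| - 1 ≤ |A + A| ≤ |A|(|A|+1)/2, i.e. 9 ≤ |A + A| ≤ 15.
Lower bound 2|A|-1 is attained iff A is an arithmetic progression.
Enumerate sums a + a' for a ≤ a' (symmetric, so this suffices):
a = -1: -1+-1=-2, -1+0=-1, -1+3=2, -1+4=3, -1+12=11
a = 0: 0+0=0, 0+3=3, 0+4=4, 0+12=12
a = 3: 3+3=6, 3+4=7, 3+12=15
a = 4: 4+4=8, 4+12=16
a = 12: 12+12=24
Distinct sums: {-2, -1, 0, 2, 3, 4, 6, 7, 8, 11, 12, 15, 16, 24}
|A + A| = 14

|A + A| = 14


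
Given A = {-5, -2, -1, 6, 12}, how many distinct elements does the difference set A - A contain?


A - A = {a - a' : a, a' ∈ A}; |A| = 5.
Bounds: 2|A|-1 ≤ |A - A| ≤ |A|² - |A| + 1, i.e. 9 ≤ |A - A| ≤ 21.
Note: 0 ∈ A - A always (from a - a). The set is symmetric: if d ∈ A - A then -d ∈ A - A.
Enumerate nonzero differences d = a - a' with a > a' (then include -d):
Positive differences: {1, 3, 4, 6, 7, 8, 11, 13, 14, 17}
Full difference set: {0} ∪ (positive diffs) ∪ (negative diffs).
|A - A| = 1 + 2·10 = 21 (matches direct enumeration: 21).

|A - A| = 21


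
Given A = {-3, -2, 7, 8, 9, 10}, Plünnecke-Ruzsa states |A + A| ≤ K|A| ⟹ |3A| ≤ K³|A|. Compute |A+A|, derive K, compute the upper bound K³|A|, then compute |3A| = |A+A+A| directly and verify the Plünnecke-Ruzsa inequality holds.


|A| = 6.
Step 1: Compute A + A by enumerating all 36 pairs.
A + A = {-6, -5, -4, 4, 5, 6, 7, 8, 14, 15, 16, 17, 18, 19, 20}, so |A + A| = 15.
Step 2: Doubling constant K = |A + A|/|A| = 15/6 = 15/6 ≈ 2.5000.
Step 3: Plünnecke-Ruzsa gives |3A| ≤ K³·|A| = (2.5000)³ · 6 ≈ 93.7500.
Step 4: Compute 3A = A + A + A directly by enumerating all triples (a,b,c) ∈ A³; |3A| = 28.
Step 5: Check 28 ≤ 93.7500? Yes ✓.

K = 15/6, Plünnecke-Ruzsa bound K³|A| ≈ 93.7500, |3A| = 28, inequality holds.


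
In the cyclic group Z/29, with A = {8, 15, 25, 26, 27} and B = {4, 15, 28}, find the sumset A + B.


Work in Z/29Z: reduce every sum a + b modulo 29.
Enumerate all 15 pairs:
a = 8: 8+4=12, 8+15=23, 8+28=7
a = 15: 15+4=19, 15+15=1, 15+28=14
a = 25: 25+4=0, 25+15=11, 25+28=24
a = 26: 26+4=1, 26+15=12, 26+28=25
a = 27: 27+4=2, 27+15=13, 27+28=26
Distinct residues collected: {0, 1, 2, 7, 11, 12, 13, 14, 19, 23, 24, 25, 26}
|A + B| = 13 (out of 29 total residues).

A + B = {0, 1, 2, 7, 11, 12, 13, 14, 19, 23, 24, 25, 26}


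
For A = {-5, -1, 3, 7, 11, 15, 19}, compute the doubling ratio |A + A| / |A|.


|A| = 7.
Compute A + A by enumerating all 49 pairs.
A + A = {-10, -6, -2, 2, 6, 10, 14, 18, 22, 26, 30, 34, 38}, so |A + A| = 13.
K = |A + A| / |A| = 13/7 (already in lowest terms) ≈ 1.8571.
Reference: AP of size 7 gives K = 13/7 ≈ 1.8571; a fully generic set of size 7 gives K ≈ 4.0000.

|A| = 7, |A + A| = 13, K = 13/7.


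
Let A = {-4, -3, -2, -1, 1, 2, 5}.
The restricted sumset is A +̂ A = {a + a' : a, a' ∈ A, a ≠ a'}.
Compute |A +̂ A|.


Restricted sumset: A +̂ A = {a + a' : a ∈ A, a' ∈ A, a ≠ a'}.
Equivalently, take A + A and drop any sum 2a that is achievable ONLY as a + a for a ∈ A (i.e. sums representable only with equal summands).
Enumerate pairs (a, a') with a < a' (symmetric, so each unordered pair gives one sum; this covers all a ≠ a'):
  -4 + -3 = -7
  -4 + -2 = -6
  -4 + -1 = -5
  -4 + 1 = -3
  -4 + 2 = -2
  -4 + 5 = 1
  -3 + -2 = -5
  -3 + -1 = -4
  -3 + 1 = -2
  -3 + 2 = -1
  -3 + 5 = 2
  -2 + -1 = -3
  -2 + 1 = -1
  -2 + 2 = 0
  -2 + 5 = 3
  -1 + 1 = 0
  -1 + 2 = 1
  -1 + 5 = 4
  1 + 2 = 3
  1 + 5 = 6
  2 + 5 = 7
Collected distinct sums: {-7, -6, -5, -4, -3, -2, -1, 0, 1, 2, 3, 4, 6, 7}
|A +̂ A| = 14
(Reference bound: |A +̂ A| ≥ 2|A| - 3 for |A| ≥ 2, with |A| = 7 giving ≥ 11.)

|A +̂ A| = 14


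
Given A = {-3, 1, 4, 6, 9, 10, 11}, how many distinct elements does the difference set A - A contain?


A - A = {a - a' : a, a' ∈ A}; |A| = 7.
Bounds: 2|A|-1 ≤ |A - A| ≤ |A|² - |A| + 1, i.e. 13 ≤ |A - A| ≤ 43.
Note: 0 ∈ A - A always (from a - a). The set is symmetric: if d ∈ A - A then -d ∈ A - A.
Enumerate nonzero differences d = a - a' with a > a' (then include -d):
Positive differences: {1, 2, 3, 4, 5, 6, 7, 8, 9, 10, 12, 13, 14}
Full difference set: {0} ∪ (positive diffs) ∪ (negative diffs).
|A - A| = 1 + 2·13 = 27 (matches direct enumeration: 27).

|A - A| = 27


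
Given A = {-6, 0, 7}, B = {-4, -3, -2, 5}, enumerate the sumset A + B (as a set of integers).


A + B = {a + b : a ∈ A, b ∈ B}.
Enumerate all |A|·|B| = 3·4 = 12 pairs (a, b) and collect distinct sums.
a = -6: -6+-4=-10, -6+-3=-9, -6+-2=-8, -6+5=-1
a = 0: 0+-4=-4, 0+-3=-3, 0+-2=-2, 0+5=5
a = 7: 7+-4=3, 7+-3=4, 7+-2=5, 7+5=12
Collecting distinct sums: A + B = {-10, -9, -8, -4, -3, -2, -1, 3, 4, 5, 12}
|A + B| = 11

A + B = {-10, -9, -8, -4, -3, -2, -1, 3, 4, 5, 12}


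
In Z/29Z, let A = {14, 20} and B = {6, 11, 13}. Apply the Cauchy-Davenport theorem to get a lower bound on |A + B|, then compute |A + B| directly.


Cauchy-Davenport: |A + B| ≥ min(p, |A| + |B| - 1) for A, B nonempty in Z/pZ.
|A| = 2, |B| = 3, p = 29.
CD lower bound = min(29, 2 + 3 - 1) = min(29, 4) = 4.
Compute A + B mod 29 directly:
a = 14: 14+6=20, 14+11=25, 14+13=27
a = 20: 20+6=26, 20+11=2, 20+13=4
A + B = {2, 4, 20, 25, 26, 27}, so |A + B| = 6.
Verify: 6 ≥ 4? Yes ✓.

CD lower bound = 4, actual |A + B| = 6.


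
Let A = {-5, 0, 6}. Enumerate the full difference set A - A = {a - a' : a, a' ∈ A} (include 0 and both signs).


A - A = {a - a' : a, a' ∈ A}.
Compute a - a' for each ordered pair (a, a'):
a = -5: -5--5=0, -5-0=-5, -5-6=-11
a = 0: 0--5=5, 0-0=0, 0-6=-6
a = 6: 6--5=11, 6-0=6, 6-6=0
Collecting distinct values (and noting 0 appears from a-a):
A - A = {-11, -6, -5, 0, 5, 6, 11}
|A - A| = 7

A - A = {-11, -6, -5, 0, 5, 6, 11}


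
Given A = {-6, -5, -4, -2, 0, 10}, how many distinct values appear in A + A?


A + A = {a + a' : a, a' ∈ A}; |A| = 6.
General bounds: 2|A| - 1 ≤ |A + A| ≤ |A|(|A|+1)/2, i.e. 11 ≤ |A + A| ≤ 21.
Lower bound 2|A|-1 is attained iff A is an arithmetic progression.
Enumerate sums a + a' for a ≤ a' (symmetric, so this suffices):
a = -6: -6+-6=-12, -6+-5=-11, -6+-4=-10, -6+-2=-8, -6+0=-6, -6+10=4
a = -5: -5+-5=-10, -5+-4=-9, -5+-2=-7, -5+0=-5, -5+10=5
a = -4: -4+-4=-8, -4+-2=-6, -4+0=-4, -4+10=6
a = -2: -2+-2=-4, -2+0=-2, -2+10=8
a = 0: 0+0=0, 0+10=10
a = 10: 10+10=20
Distinct sums: {-12, -11, -10, -9, -8, -7, -6, -5, -4, -2, 0, 4, 5, 6, 8, 10, 20}
|A + A| = 17

|A + A| = 17


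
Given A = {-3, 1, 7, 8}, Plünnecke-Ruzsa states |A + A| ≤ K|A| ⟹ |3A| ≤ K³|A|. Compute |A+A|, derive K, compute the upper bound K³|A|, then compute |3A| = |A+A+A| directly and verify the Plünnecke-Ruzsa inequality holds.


|A| = 4.
Step 1: Compute A + A by enumerating all 16 pairs.
A + A = {-6, -2, 2, 4, 5, 8, 9, 14, 15, 16}, so |A + A| = 10.
Step 2: Doubling constant K = |A + A|/|A| = 10/4 = 10/4 ≈ 2.5000.
Step 3: Plünnecke-Ruzsa gives |3A| ≤ K³·|A| = (2.5000)³ · 4 ≈ 62.5000.
Step 4: Compute 3A = A + A + A directly by enumerating all triples (a,b,c) ∈ A³; |3A| = 20.
Step 5: Check 20 ≤ 62.5000? Yes ✓.

K = 10/4, Plünnecke-Ruzsa bound K³|A| ≈ 62.5000, |3A| = 20, inequality holds.


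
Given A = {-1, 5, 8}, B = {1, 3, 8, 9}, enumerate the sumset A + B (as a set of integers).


A + B = {a + b : a ∈ A, b ∈ B}.
Enumerate all |A|·|B| = 3·4 = 12 pairs (a, b) and collect distinct sums.
a = -1: -1+1=0, -1+3=2, -1+8=7, -1+9=8
a = 5: 5+1=6, 5+3=8, 5+8=13, 5+9=14
a = 8: 8+1=9, 8+3=11, 8+8=16, 8+9=17
Collecting distinct sums: A + B = {0, 2, 6, 7, 8, 9, 11, 13, 14, 16, 17}
|A + B| = 11

A + B = {0, 2, 6, 7, 8, 9, 11, 13, 14, 16, 17}


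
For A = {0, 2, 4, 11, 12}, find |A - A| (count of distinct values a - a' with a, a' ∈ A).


A - A = {a - a' : a, a' ∈ A}; |A| = 5.
Bounds: 2|A|-1 ≤ |A - A| ≤ |A|² - |A| + 1, i.e. 9 ≤ |A - A| ≤ 21.
Note: 0 ∈ A - A always (from a - a). The set is symmetric: if d ∈ A - A then -d ∈ A - A.
Enumerate nonzero differences d = a - a' with a > a' (then include -d):
Positive differences: {1, 2, 4, 7, 8, 9, 10, 11, 12}
Full difference set: {0} ∪ (positive diffs) ∪ (negative diffs).
|A - A| = 1 + 2·9 = 19 (matches direct enumeration: 19).

|A - A| = 19


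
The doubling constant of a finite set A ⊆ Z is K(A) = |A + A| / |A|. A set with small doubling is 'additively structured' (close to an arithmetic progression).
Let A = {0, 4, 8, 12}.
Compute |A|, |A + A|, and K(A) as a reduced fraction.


|A| = 4.
Compute A + A by enumerating all 16 pairs.
A + A = {0, 4, 8, 12, 16, 20, 24}, so |A + A| = 7.
K = |A + A| / |A| = 7/4 (already in lowest terms) ≈ 1.7500.
Reference: AP of size 4 gives K = 7/4 ≈ 1.7500; a fully generic set of size 4 gives K ≈ 2.5000.

|A| = 4, |A + A| = 7, K = 7/4.


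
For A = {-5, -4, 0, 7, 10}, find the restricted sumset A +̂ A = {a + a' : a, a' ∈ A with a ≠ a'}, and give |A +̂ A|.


Restricted sumset: A +̂ A = {a + a' : a ∈ A, a' ∈ A, a ≠ a'}.
Equivalently, take A + A and drop any sum 2a that is achievable ONLY as a + a for a ∈ A (i.e. sums representable only with equal summands).
Enumerate pairs (a, a') with a < a' (symmetric, so each unordered pair gives one sum; this covers all a ≠ a'):
  -5 + -4 = -9
  -5 + 0 = -5
  -5 + 7 = 2
  -5 + 10 = 5
  -4 + 0 = -4
  -4 + 7 = 3
  -4 + 10 = 6
  0 + 7 = 7
  0 + 10 = 10
  7 + 10 = 17
Collected distinct sums: {-9, -5, -4, 2, 3, 5, 6, 7, 10, 17}
|A +̂ A| = 10
(Reference bound: |A +̂ A| ≥ 2|A| - 3 for |A| ≥ 2, with |A| = 5 giving ≥ 7.)

|A +̂ A| = 10


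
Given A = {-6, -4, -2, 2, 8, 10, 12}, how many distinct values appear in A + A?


A + A = {a + a' : a, a' ∈ A}; |A| = 7.
General bounds: 2|A| - 1 ≤ |A + A| ≤ |A|(|A|+1)/2, i.e. 13 ≤ |A + A| ≤ 28.
Lower bound 2|A|-1 is attained iff A is an arithmetic progression.
Enumerate sums a + a' for a ≤ a' (symmetric, so this suffices):
a = -6: -6+-6=-12, -6+-4=-10, -6+-2=-8, -6+2=-4, -6+8=2, -6+10=4, -6+12=6
a = -4: -4+-4=-8, -4+-2=-6, -4+2=-2, -4+8=4, -4+10=6, -4+12=8
a = -2: -2+-2=-4, -2+2=0, -2+8=6, -2+10=8, -2+12=10
a = 2: 2+2=4, 2+8=10, 2+10=12, 2+12=14
a = 8: 8+8=16, 8+10=18, 8+12=20
a = 10: 10+10=20, 10+12=22
a = 12: 12+12=24
Distinct sums: {-12, -10, -8, -6, -4, -2, 0, 2, 4, 6, 8, 10, 12, 14, 16, 18, 20, 22, 24}
|A + A| = 19

|A + A| = 19


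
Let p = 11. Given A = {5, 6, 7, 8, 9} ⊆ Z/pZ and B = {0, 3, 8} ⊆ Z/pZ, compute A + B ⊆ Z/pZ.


Work in Z/11Z: reduce every sum a + b modulo 11.
Enumerate all 15 pairs:
a = 5: 5+0=5, 5+3=8, 5+8=2
a = 6: 6+0=6, 6+3=9, 6+8=3
a = 7: 7+0=7, 7+3=10, 7+8=4
a = 8: 8+0=8, 8+3=0, 8+8=5
a = 9: 9+0=9, 9+3=1, 9+8=6
Distinct residues collected: {0, 1, 2, 3, 4, 5, 6, 7, 8, 9, 10}
|A + B| = 11 (out of 11 total residues).

A + B = {0, 1, 2, 3, 4, 5, 6, 7, 8, 9, 10}


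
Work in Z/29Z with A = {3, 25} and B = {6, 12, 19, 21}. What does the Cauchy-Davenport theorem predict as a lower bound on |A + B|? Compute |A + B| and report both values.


Cauchy-Davenport: |A + B| ≥ min(p, |A| + |B| - 1) for A, B nonempty in Z/pZ.
|A| = 2, |B| = 4, p = 29.
CD lower bound = min(29, 2 + 4 - 1) = min(29, 5) = 5.
Compute A + B mod 29 directly:
a = 3: 3+6=9, 3+12=15, 3+19=22, 3+21=24
a = 25: 25+6=2, 25+12=8, 25+19=15, 25+21=17
A + B = {2, 8, 9, 15, 17, 22, 24}, so |A + B| = 7.
Verify: 7 ≥ 5? Yes ✓.

CD lower bound = 5, actual |A + B| = 7.


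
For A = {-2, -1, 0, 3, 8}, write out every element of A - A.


A - A = {a - a' : a, a' ∈ A}.
Compute a - a' for each ordered pair (a, a'):
a = -2: -2--2=0, -2--1=-1, -2-0=-2, -2-3=-5, -2-8=-10
a = -1: -1--2=1, -1--1=0, -1-0=-1, -1-3=-4, -1-8=-9
a = 0: 0--2=2, 0--1=1, 0-0=0, 0-3=-3, 0-8=-8
a = 3: 3--2=5, 3--1=4, 3-0=3, 3-3=0, 3-8=-5
a = 8: 8--2=10, 8--1=9, 8-0=8, 8-3=5, 8-8=0
Collecting distinct values (and noting 0 appears from a-a):
A - A = {-10, -9, -8, -5, -4, -3, -2, -1, 0, 1, 2, 3, 4, 5, 8, 9, 10}
|A - A| = 17

A - A = {-10, -9, -8, -5, -4, -3, -2, -1, 0, 1, 2, 3, 4, 5, 8, 9, 10}


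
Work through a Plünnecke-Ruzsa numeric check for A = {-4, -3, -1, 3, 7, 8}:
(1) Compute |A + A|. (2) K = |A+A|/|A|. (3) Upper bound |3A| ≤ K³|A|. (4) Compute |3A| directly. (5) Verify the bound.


|A| = 6.
Step 1: Compute A + A by enumerating all 36 pairs.
A + A = {-8, -7, -6, -5, -4, -2, -1, 0, 2, 3, 4, 5, 6, 7, 10, 11, 14, 15, 16}, so |A + A| = 19.
Step 2: Doubling constant K = |A + A|/|A| = 19/6 = 19/6 ≈ 3.1667.
Step 3: Plünnecke-Ruzsa gives |3A| ≤ K³·|A| = (3.1667)³ · 6 ≈ 190.5278.
Step 4: Compute 3A = A + A + A directly by enumerating all triples (a,b,c) ∈ A³; |3A| = 35.
Step 5: Check 35 ≤ 190.5278? Yes ✓.

K = 19/6, Plünnecke-Ruzsa bound K³|A| ≈ 190.5278, |3A| = 35, inequality holds.


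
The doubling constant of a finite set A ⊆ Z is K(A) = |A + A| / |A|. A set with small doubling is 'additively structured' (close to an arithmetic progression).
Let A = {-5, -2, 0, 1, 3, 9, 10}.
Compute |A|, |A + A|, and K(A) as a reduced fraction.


|A| = 7.
Compute A + A by enumerating all 49 pairs.
A + A = {-10, -7, -5, -4, -2, -1, 0, 1, 2, 3, 4, 5, 6, 7, 8, 9, 10, 11, 12, 13, 18, 19, 20}, so |A + A| = 23.
K = |A + A| / |A| = 23/7 (already in lowest terms) ≈ 3.2857.
Reference: AP of size 7 gives K = 13/7 ≈ 1.8571; a fully generic set of size 7 gives K ≈ 4.0000.

|A| = 7, |A + A| = 23, K = 23/7.


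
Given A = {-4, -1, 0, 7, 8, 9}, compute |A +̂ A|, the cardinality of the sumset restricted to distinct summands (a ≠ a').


Restricted sumset: A +̂ A = {a + a' : a ∈ A, a' ∈ A, a ≠ a'}.
Equivalently, take A + A and drop any sum 2a that is achievable ONLY as a + a for a ∈ A (i.e. sums representable only with equal summands).
Enumerate pairs (a, a') with a < a' (symmetric, so each unordered pair gives one sum; this covers all a ≠ a'):
  -4 + -1 = -5
  -4 + 0 = -4
  -4 + 7 = 3
  -4 + 8 = 4
  -4 + 9 = 5
  -1 + 0 = -1
  -1 + 7 = 6
  -1 + 8 = 7
  -1 + 9 = 8
  0 + 7 = 7
  0 + 8 = 8
  0 + 9 = 9
  7 + 8 = 15
  7 + 9 = 16
  8 + 9 = 17
Collected distinct sums: {-5, -4, -1, 3, 4, 5, 6, 7, 8, 9, 15, 16, 17}
|A +̂ A| = 13
(Reference bound: |A +̂ A| ≥ 2|A| - 3 for |A| ≥ 2, with |A| = 6 giving ≥ 9.)

|A +̂ A| = 13


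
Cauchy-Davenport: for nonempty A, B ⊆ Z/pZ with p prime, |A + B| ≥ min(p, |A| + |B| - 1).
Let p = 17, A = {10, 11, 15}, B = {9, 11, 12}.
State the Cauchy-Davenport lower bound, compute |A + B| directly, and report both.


Cauchy-Davenport: |A + B| ≥ min(p, |A| + |B| - 1) for A, B nonempty in Z/pZ.
|A| = 3, |B| = 3, p = 17.
CD lower bound = min(17, 3 + 3 - 1) = min(17, 5) = 5.
Compute A + B mod 17 directly:
a = 10: 10+9=2, 10+11=4, 10+12=5
a = 11: 11+9=3, 11+11=5, 11+12=6
a = 15: 15+9=7, 15+11=9, 15+12=10
A + B = {2, 3, 4, 5, 6, 7, 9, 10}, so |A + B| = 8.
Verify: 8 ≥ 5? Yes ✓.

CD lower bound = 5, actual |A + B| = 8.


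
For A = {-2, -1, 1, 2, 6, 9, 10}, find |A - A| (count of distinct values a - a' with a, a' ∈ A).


A - A = {a - a' : a, a' ∈ A}; |A| = 7.
Bounds: 2|A|-1 ≤ |A - A| ≤ |A|² - |A| + 1, i.e. 13 ≤ |A - A| ≤ 43.
Note: 0 ∈ A - A always (from a - a). The set is symmetric: if d ∈ A - A then -d ∈ A - A.
Enumerate nonzero differences d = a - a' with a > a' (then include -d):
Positive differences: {1, 2, 3, 4, 5, 7, 8, 9, 10, 11, 12}
Full difference set: {0} ∪ (positive diffs) ∪ (negative diffs).
|A - A| = 1 + 2·11 = 23 (matches direct enumeration: 23).

|A - A| = 23


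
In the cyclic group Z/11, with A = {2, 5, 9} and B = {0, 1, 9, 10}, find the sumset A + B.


Work in Z/11Z: reduce every sum a + b modulo 11.
Enumerate all 12 pairs:
a = 2: 2+0=2, 2+1=3, 2+9=0, 2+10=1
a = 5: 5+0=5, 5+1=6, 5+9=3, 5+10=4
a = 9: 9+0=9, 9+1=10, 9+9=7, 9+10=8
Distinct residues collected: {0, 1, 2, 3, 4, 5, 6, 7, 8, 9, 10}
|A + B| = 11 (out of 11 total residues).

A + B = {0, 1, 2, 3, 4, 5, 6, 7, 8, 9, 10}


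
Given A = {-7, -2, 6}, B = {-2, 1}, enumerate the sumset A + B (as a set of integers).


A + B = {a + b : a ∈ A, b ∈ B}.
Enumerate all |A|·|B| = 3·2 = 6 pairs (a, b) and collect distinct sums.
a = -7: -7+-2=-9, -7+1=-6
a = -2: -2+-2=-4, -2+1=-1
a = 6: 6+-2=4, 6+1=7
Collecting distinct sums: A + B = {-9, -6, -4, -1, 4, 7}
|A + B| = 6

A + B = {-9, -6, -4, -1, 4, 7}


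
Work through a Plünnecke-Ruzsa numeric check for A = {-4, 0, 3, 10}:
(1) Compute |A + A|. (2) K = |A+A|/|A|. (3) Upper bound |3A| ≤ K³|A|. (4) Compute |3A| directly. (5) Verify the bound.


|A| = 4.
Step 1: Compute A + A by enumerating all 16 pairs.
A + A = {-8, -4, -1, 0, 3, 6, 10, 13, 20}, so |A + A| = 9.
Step 2: Doubling constant K = |A + A|/|A| = 9/4 = 9/4 ≈ 2.2500.
Step 3: Plünnecke-Ruzsa gives |3A| ≤ K³·|A| = (2.2500)³ · 4 ≈ 45.5625.
Step 4: Compute 3A = A + A + A directly by enumerating all triples (a,b,c) ∈ A³; |3A| = 16.
Step 5: Check 16 ≤ 45.5625? Yes ✓.

K = 9/4, Plünnecke-Ruzsa bound K³|A| ≈ 45.5625, |3A| = 16, inequality holds.


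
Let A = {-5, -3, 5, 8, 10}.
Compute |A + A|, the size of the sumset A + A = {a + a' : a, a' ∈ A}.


A + A = {a + a' : a, a' ∈ A}; |A| = 5.
General bounds: 2|A| - 1 ≤ |A + A| ≤ |A|(|A|+1)/2, i.e. 9 ≤ |A + A| ≤ 15.
Lower bound 2|A|-1 is attained iff A is an arithmetic progression.
Enumerate sums a + a' for a ≤ a' (symmetric, so this suffices):
a = -5: -5+-5=-10, -5+-3=-8, -5+5=0, -5+8=3, -5+10=5
a = -3: -3+-3=-6, -3+5=2, -3+8=5, -3+10=7
a = 5: 5+5=10, 5+8=13, 5+10=15
a = 8: 8+8=16, 8+10=18
a = 10: 10+10=20
Distinct sums: {-10, -8, -6, 0, 2, 3, 5, 7, 10, 13, 15, 16, 18, 20}
|A + A| = 14

|A + A| = 14


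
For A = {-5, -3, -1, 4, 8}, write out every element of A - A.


A - A = {a - a' : a, a' ∈ A}.
Compute a - a' for each ordered pair (a, a'):
a = -5: -5--5=0, -5--3=-2, -5--1=-4, -5-4=-9, -5-8=-13
a = -3: -3--5=2, -3--3=0, -3--1=-2, -3-4=-7, -3-8=-11
a = -1: -1--5=4, -1--3=2, -1--1=0, -1-4=-5, -1-8=-9
a = 4: 4--5=9, 4--3=7, 4--1=5, 4-4=0, 4-8=-4
a = 8: 8--5=13, 8--3=11, 8--1=9, 8-4=4, 8-8=0
Collecting distinct values (and noting 0 appears from a-a):
A - A = {-13, -11, -9, -7, -5, -4, -2, 0, 2, 4, 5, 7, 9, 11, 13}
|A - A| = 15

A - A = {-13, -11, -9, -7, -5, -4, -2, 0, 2, 4, 5, 7, 9, 11, 13}


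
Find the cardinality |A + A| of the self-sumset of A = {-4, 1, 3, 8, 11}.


A + A = {a + a' : a, a' ∈ A}; |A| = 5.
General bounds: 2|A| - 1 ≤ |A + A| ≤ |A|(|A|+1)/2, i.e. 9 ≤ |A + A| ≤ 15.
Lower bound 2|A|-1 is attained iff A is an arithmetic progression.
Enumerate sums a + a' for a ≤ a' (symmetric, so this suffices):
a = -4: -4+-4=-8, -4+1=-3, -4+3=-1, -4+8=4, -4+11=7
a = 1: 1+1=2, 1+3=4, 1+8=9, 1+11=12
a = 3: 3+3=6, 3+8=11, 3+11=14
a = 8: 8+8=16, 8+11=19
a = 11: 11+11=22
Distinct sums: {-8, -3, -1, 2, 4, 6, 7, 9, 11, 12, 14, 16, 19, 22}
|A + A| = 14

|A + A| = 14


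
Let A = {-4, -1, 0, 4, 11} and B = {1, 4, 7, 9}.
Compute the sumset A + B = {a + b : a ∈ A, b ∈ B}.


A + B = {a + b : a ∈ A, b ∈ B}.
Enumerate all |A|·|B| = 5·4 = 20 pairs (a, b) and collect distinct sums.
a = -4: -4+1=-3, -4+4=0, -4+7=3, -4+9=5
a = -1: -1+1=0, -1+4=3, -1+7=6, -1+9=8
a = 0: 0+1=1, 0+4=4, 0+7=7, 0+9=9
a = 4: 4+1=5, 4+4=8, 4+7=11, 4+9=13
a = 11: 11+1=12, 11+4=15, 11+7=18, 11+9=20
Collecting distinct sums: A + B = {-3, 0, 1, 3, 4, 5, 6, 7, 8, 9, 11, 12, 13, 15, 18, 20}
|A + B| = 16

A + B = {-3, 0, 1, 3, 4, 5, 6, 7, 8, 9, 11, 12, 13, 15, 18, 20}


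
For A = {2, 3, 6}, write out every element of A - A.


A - A = {a - a' : a, a' ∈ A}.
Compute a - a' for each ordered pair (a, a'):
a = 2: 2-2=0, 2-3=-1, 2-6=-4
a = 3: 3-2=1, 3-3=0, 3-6=-3
a = 6: 6-2=4, 6-3=3, 6-6=0
Collecting distinct values (and noting 0 appears from a-a):
A - A = {-4, -3, -1, 0, 1, 3, 4}
|A - A| = 7

A - A = {-4, -3, -1, 0, 1, 3, 4}


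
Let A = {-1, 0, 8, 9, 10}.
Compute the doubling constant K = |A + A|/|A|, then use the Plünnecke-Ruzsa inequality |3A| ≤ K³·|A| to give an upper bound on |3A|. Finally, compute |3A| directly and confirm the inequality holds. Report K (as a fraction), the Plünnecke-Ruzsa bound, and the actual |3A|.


|A| = 5.
Step 1: Compute A + A by enumerating all 25 pairs.
A + A = {-2, -1, 0, 7, 8, 9, 10, 16, 17, 18, 19, 20}, so |A + A| = 12.
Step 2: Doubling constant K = |A + A|/|A| = 12/5 = 12/5 ≈ 2.4000.
Step 3: Plünnecke-Ruzsa gives |3A| ≤ K³·|A| = (2.4000)³ · 5 ≈ 69.1200.
Step 4: Compute 3A = A + A + A directly by enumerating all triples (a,b,c) ∈ A³; |3A| = 22.
Step 5: Check 22 ≤ 69.1200? Yes ✓.

K = 12/5, Plünnecke-Ruzsa bound K³|A| ≈ 69.1200, |3A| = 22, inequality holds.


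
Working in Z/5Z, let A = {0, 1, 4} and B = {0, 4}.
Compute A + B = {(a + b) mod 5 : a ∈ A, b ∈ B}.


Work in Z/5Z: reduce every sum a + b modulo 5.
Enumerate all 6 pairs:
a = 0: 0+0=0, 0+4=4
a = 1: 1+0=1, 1+4=0
a = 4: 4+0=4, 4+4=3
Distinct residues collected: {0, 1, 3, 4}
|A + B| = 4 (out of 5 total residues).

A + B = {0, 1, 3, 4}


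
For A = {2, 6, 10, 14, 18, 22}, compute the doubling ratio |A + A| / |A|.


|A| = 6.
Compute A + A by enumerating all 36 pairs.
A + A = {4, 8, 12, 16, 20, 24, 28, 32, 36, 40, 44}, so |A + A| = 11.
K = |A + A| / |A| = 11/6 (already in lowest terms) ≈ 1.8333.
Reference: AP of size 6 gives K = 11/6 ≈ 1.8333; a fully generic set of size 6 gives K ≈ 3.5000.

|A| = 6, |A + A| = 11, K = 11/6.


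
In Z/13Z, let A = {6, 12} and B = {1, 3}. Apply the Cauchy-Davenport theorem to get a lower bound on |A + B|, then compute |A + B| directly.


Cauchy-Davenport: |A + B| ≥ min(p, |A| + |B| - 1) for A, B nonempty in Z/pZ.
|A| = 2, |B| = 2, p = 13.
CD lower bound = min(13, 2 + 2 - 1) = min(13, 3) = 3.
Compute A + B mod 13 directly:
a = 6: 6+1=7, 6+3=9
a = 12: 12+1=0, 12+3=2
A + B = {0, 2, 7, 9}, so |A + B| = 4.
Verify: 4 ≥ 3? Yes ✓.

CD lower bound = 3, actual |A + B| = 4.


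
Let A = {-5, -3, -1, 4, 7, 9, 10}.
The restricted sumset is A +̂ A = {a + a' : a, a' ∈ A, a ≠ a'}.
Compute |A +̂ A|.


Restricted sumset: A +̂ A = {a + a' : a ∈ A, a' ∈ A, a ≠ a'}.
Equivalently, take A + A and drop any sum 2a that is achievable ONLY as a + a for a ∈ A (i.e. sums representable only with equal summands).
Enumerate pairs (a, a') with a < a' (symmetric, so each unordered pair gives one sum; this covers all a ≠ a'):
  -5 + -3 = -8
  -5 + -1 = -6
  -5 + 4 = -1
  -5 + 7 = 2
  -5 + 9 = 4
  -5 + 10 = 5
  -3 + -1 = -4
  -3 + 4 = 1
  -3 + 7 = 4
  -3 + 9 = 6
  -3 + 10 = 7
  -1 + 4 = 3
  -1 + 7 = 6
  -1 + 9 = 8
  -1 + 10 = 9
  4 + 7 = 11
  4 + 9 = 13
  4 + 10 = 14
  7 + 9 = 16
  7 + 10 = 17
  9 + 10 = 19
Collected distinct sums: {-8, -6, -4, -1, 1, 2, 3, 4, 5, 6, 7, 8, 9, 11, 13, 14, 16, 17, 19}
|A +̂ A| = 19
(Reference bound: |A +̂ A| ≥ 2|A| - 3 for |A| ≥ 2, with |A| = 7 giving ≥ 11.)

|A +̂ A| = 19


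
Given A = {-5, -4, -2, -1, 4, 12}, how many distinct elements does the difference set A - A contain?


A - A = {a - a' : a, a' ∈ A}; |A| = 6.
Bounds: 2|A|-1 ≤ |A - A| ≤ |A|² - |A| + 1, i.e. 11 ≤ |A - A| ≤ 31.
Note: 0 ∈ A - A always (from a - a). The set is symmetric: if d ∈ A - A then -d ∈ A - A.
Enumerate nonzero differences d = a - a' with a > a' (then include -d):
Positive differences: {1, 2, 3, 4, 5, 6, 8, 9, 13, 14, 16, 17}
Full difference set: {0} ∪ (positive diffs) ∪ (negative diffs).
|A - A| = 1 + 2·12 = 25 (matches direct enumeration: 25).

|A - A| = 25


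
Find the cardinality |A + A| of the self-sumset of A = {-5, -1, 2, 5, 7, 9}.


A + A = {a + a' : a, a' ∈ A}; |A| = 6.
General bounds: 2|A| - 1 ≤ |A + A| ≤ |A|(|A|+1)/2, i.e. 11 ≤ |A + A| ≤ 21.
Lower bound 2|A|-1 is attained iff A is an arithmetic progression.
Enumerate sums a + a' for a ≤ a' (symmetric, so this suffices):
a = -5: -5+-5=-10, -5+-1=-6, -5+2=-3, -5+5=0, -5+7=2, -5+9=4
a = -1: -1+-1=-2, -1+2=1, -1+5=4, -1+7=6, -1+9=8
a = 2: 2+2=4, 2+5=7, 2+7=9, 2+9=11
a = 5: 5+5=10, 5+7=12, 5+9=14
a = 7: 7+7=14, 7+9=16
a = 9: 9+9=18
Distinct sums: {-10, -6, -3, -2, 0, 1, 2, 4, 6, 7, 8, 9, 10, 11, 12, 14, 16, 18}
|A + A| = 18

|A + A| = 18


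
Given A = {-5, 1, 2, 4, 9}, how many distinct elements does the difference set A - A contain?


A - A = {a - a' : a, a' ∈ A}; |A| = 5.
Bounds: 2|A|-1 ≤ |A - A| ≤ |A|² - |A| + 1, i.e. 9 ≤ |A - A| ≤ 21.
Note: 0 ∈ A - A always (from a - a). The set is symmetric: if d ∈ A - A then -d ∈ A - A.
Enumerate nonzero differences d = a - a' with a > a' (then include -d):
Positive differences: {1, 2, 3, 5, 6, 7, 8, 9, 14}
Full difference set: {0} ∪ (positive diffs) ∪ (negative diffs).
|A - A| = 1 + 2·9 = 19 (matches direct enumeration: 19).

|A - A| = 19


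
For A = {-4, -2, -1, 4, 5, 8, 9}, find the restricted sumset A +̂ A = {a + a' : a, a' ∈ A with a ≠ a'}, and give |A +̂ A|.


Restricted sumset: A +̂ A = {a + a' : a ∈ A, a' ∈ A, a ≠ a'}.
Equivalently, take A + A and drop any sum 2a that is achievable ONLY as a + a for a ∈ A (i.e. sums representable only with equal summands).
Enumerate pairs (a, a') with a < a' (symmetric, so each unordered pair gives one sum; this covers all a ≠ a'):
  -4 + -2 = -6
  -4 + -1 = -5
  -4 + 4 = 0
  -4 + 5 = 1
  -4 + 8 = 4
  -4 + 9 = 5
  -2 + -1 = -3
  -2 + 4 = 2
  -2 + 5 = 3
  -2 + 8 = 6
  -2 + 9 = 7
  -1 + 4 = 3
  -1 + 5 = 4
  -1 + 8 = 7
  -1 + 9 = 8
  4 + 5 = 9
  4 + 8 = 12
  4 + 9 = 13
  5 + 8 = 13
  5 + 9 = 14
  8 + 9 = 17
Collected distinct sums: {-6, -5, -3, 0, 1, 2, 3, 4, 5, 6, 7, 8, 9, 12, 13, 14, 17}
|A +̂ A| = 17
(Reference bound: |A +̂ A| ≥ 2|A| - 3 for |A| ≥ 2, with |A| = 7 giving ≥ 11.)

|A +̂ A| = 17


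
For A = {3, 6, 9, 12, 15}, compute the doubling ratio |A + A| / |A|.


|A| = 5.
Compute A + A by enumerating all 25 pairs.
A + A = {6, 9, 12, 15, 18, 21, 24, 27, 30}, so |A + A| = 9.
K = |A + A| / |A| = 9/5 (already in lowest terms) ≈ 1.8000.
Reference: AP of size 5 gives K = 9/5 ≈ 1.8000; a fully generic set of size 5 gives K ≈ 3.0000.

|A| = 5, |A + A| = 9, K = 9/5.


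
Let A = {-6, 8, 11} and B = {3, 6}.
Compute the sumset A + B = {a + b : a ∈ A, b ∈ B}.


A + B = {a + b : a ∈ A, b ∈ B}.
Enumerate all |A|·|B| = 3·2 = 6 pairs (a, b) and collect distinct sums.
a = -6: -6+3=-3, -6+6=0
a = 8: 8+3=11, 8+6=14
a = 11: 11+3=14, 11+6=17
Collecting distinct sums: A + B = {-3, 0, 11, 14, 17}
|A + B| = 5

A + B = {-3, 0, 11, 14, 17}


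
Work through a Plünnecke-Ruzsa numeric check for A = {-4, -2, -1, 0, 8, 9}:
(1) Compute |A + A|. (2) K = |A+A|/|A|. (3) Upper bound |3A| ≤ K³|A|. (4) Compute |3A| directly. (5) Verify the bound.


|A| = 6.
Step 1: Compute A + A by enumerating all 36 pairs.
A + A = {-8, -6, -5, -4, -3, -2, -1, 0, 4, 5, 6, 7, 8, 9, 16, 17, 18}, so |A + A| = 17.
Step 2: Doubling constant K = |A + A|/|A| = 17/6 = 17/6 ≈ 2.8333.
Step 3: Plünnecke-Ruzsa gives |3A| ≤ K³·|A| = (2.8333)³ · 6 ≈ 136.4722.
Step 4: Compute 3A = A + A + A directly by enumerating all triples (a,b,c) ∈ A³; |3A| = 32.
Step 5: Check 32 ≤ 136.4722? Yes ✓.

K = 17/6, Plünnecke-Ruzsa bound K³|A| ≈ 136.4722, |3A| = 32, inequality holds.


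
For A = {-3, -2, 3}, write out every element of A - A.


A - A = {a - a' : a, a' ∈ A}.
Compute a - a' for each ordered pair (a, a'):
a = -3: -3--3=0, -3--2=-1, -3-3=-6
a = -2: -2--3=1, -2--2=0, -2-3=-5
a = 3: 3--3=6, 3--2=5, 3-3=0
Collecting distinct values (and noting 0 appears from a-a):
A - A = {-6, -5, -1, 0, 1, 5, 6}
|A - A| = 7

A - A = {-6, -5, -1, 0, 1, 5, 6}


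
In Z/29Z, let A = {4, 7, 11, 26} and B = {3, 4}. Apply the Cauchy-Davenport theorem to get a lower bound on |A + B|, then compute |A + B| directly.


Cauchy-Davenport: |A + B| ≥ min(p, |A| + |B| - 1) for A, B nonempty in Z/pZ.
|A| = 4, |B| = 2, p = 29.
CD lower bound = min(29, 4 + 2 - 1) = min(29, 5) = 5.
Compute A + B mod 29 directly:
a = 4: 4+3=7, 4+4=8
a = 7: 7+3=10, 7+4=11
a = 11: 11+3=14, 11+4=15
a = 26: 26+3=0, 26+4=1
A + B = {0, 1, 7, 8, 10, 11, 14, 15}, so |A + B| = 8.
Verify: 8 ≥ 5? Yes ✓.

CD lower bound = 5, actual |A + B| = 8.


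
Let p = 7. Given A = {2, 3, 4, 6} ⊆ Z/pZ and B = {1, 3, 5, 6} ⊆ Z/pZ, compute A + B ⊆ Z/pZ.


Work in Z/7Z: reduce every sum a + b modulo 7.
Enumerate all 16 pairs:
a = 2: 2+1=3, 2+3=5, 2+5=0, 2+6=1
a = 3: 3+1=4, 3+3=6, 3+5=1, 3+6=2
a = 4: 4+1=5, 4+3=0, 4+5=2, 4+6=3
a = 6: 6+1=0, 6+3=2, 6+5=4, 6+6=5
Distinct residues collected: {0, 1, 2, 3, 4, 5, 6}
|A + B| = 7 (out of 7 total residues).

A + B = {0, 1, 2, 3, 4, 5, 6}


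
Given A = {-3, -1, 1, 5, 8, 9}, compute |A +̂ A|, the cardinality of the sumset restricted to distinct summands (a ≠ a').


Restricted sumset: A +̂ A = {a + a' : a ∈ A, a' ∈ A, a ≠ a'}.
Equivalently, take A + A and drop any sum 2a that is achievable ONLY as a + a for a ∈ A (i.e. sums representable only with equal summands).
Enumerate pairs (a, a') with a < a' (symmetric, so each unordered pair gives one sum; this covers all a ≠ a'):
  -3 + -1 = -4
  -3 + 1 = -2
  -3 + 5 = 2
  -3 + 8 = 5
  -3 + 9 = 6
  -1 + 1 = 0
  -1 + 5 = 4
  -1 + 8 = 7
  -1 + 9 = 8
  1 + 5 = 6
  1 + 8 = 9
  1 + 9 = 10
  5 + 8 = 13
  5 + 9 = 14
  8 + 9 = 17
Collected distinct sums: {-4, -2, 0, 2, 4, 5, 6, 7, 8, 9, 10, 13, 14, 17}
|A +̂ A| = 14
(Reference bound: |A +̂ A| ≥ 2|A| - 3 for |A| ≥ 2, with |A| = 6 giving ≥ 9.)

|A +̂ A| = 14


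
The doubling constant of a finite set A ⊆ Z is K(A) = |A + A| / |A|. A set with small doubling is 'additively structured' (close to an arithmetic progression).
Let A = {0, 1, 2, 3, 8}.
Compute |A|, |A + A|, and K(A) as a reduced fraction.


|A| = 5.
Compute A + A by enumerating all 25 pairs.
A + A = {0, 1, 2, 3, 4, 5, 6, 8, 9, 10, 11, 16}, so |A + A| = 12.
K = |A + A| / |A| = 12/5 (already in lowest terms) ≈ 2.4000.
Reference: AP of size 5 gives K = 9/5 ≈ 1.8000; a fully generic set of size 5 gives K ≈ 3.0000.

|A| = 5, |A + A| = 12, K = 12/5.


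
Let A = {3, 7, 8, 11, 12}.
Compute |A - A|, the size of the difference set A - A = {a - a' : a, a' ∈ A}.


A - A = {a - a' : a, a' ∈ A}; |A| = 5.
Bounds: 2|A|-1 ≤ |A - A| ≤ |A|² - |A| + 1, i.e. 9 ≤ |A - A| ≤ 21.
Note: 0 ∈ A - A always (from a - a). The set is symmetric: if d ∈ A - A then -d ∈ A - A.
Enumerate nonzero differences d = a - a' with a > a' (then include -d):
Positive differences: {1, 3, 4, 5, 8, 9}
Full difference set: {0} ∪ (positive diffs) ∪ (negative diffs).
|A - A| = 1 + 2·6 = 13 (matches direct enumeration: 13).

|A - A| = 13


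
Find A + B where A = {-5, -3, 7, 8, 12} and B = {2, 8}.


A + B = {a + b : a ∈ A, b ∈ B}.
Enumerate all |A|·|B| = 5·2 = 10 pairs (a, b) and collect distinct sums.
a = -5: -5+2=-3, -5+8=3
a = -3: -3+2=-1, -3+8=5
a = 7: 7+2=9, 7+8=15
a = 8: 8+2=10, 8+8=16
a = 12: 12+2=14, 12+8=20
Collecting distinct sums: A + B = {-3, -1, 3, 5, 9, 10, 14, 15, 16, 20}
|A + B| = 10

A + B = {-3, -1, 3, 5, 9, 10, 14, 15, 16, 20}


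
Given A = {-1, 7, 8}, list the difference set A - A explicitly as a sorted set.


A - A = {a - a' : a, a' ∈ A}.
Compute a - a' for each ordered pair (a, a'):
a = -1: -1--1=0, -1-7=-8, -1-8=-9
a = 7: 7--1=8, 7-7=0, 7-8=-1
a = 8: 8--1=9, 8-7=1, 8-8=0
Collecting distinct values (and noting 0 appears from a-a):
A - A = {-9, -8, -1, 0, 1, 8, 9}
|A - A| = 7

A - A = {-9, -8, -1, 0, 1, 8, 9}


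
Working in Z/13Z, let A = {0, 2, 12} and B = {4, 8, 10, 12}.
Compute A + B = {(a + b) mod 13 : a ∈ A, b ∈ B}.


Work in Z/13Z: reduce every sum a + b modulo 13.
Enumerate all 12 pairs:
a = 0: 0+4=4, 0+8=8, 0+10=10, 0+12=12
a = 2: 2+4=6, 2+8=10, 2+10=12, 2+12=1
a = 12: 12+4=3, 12+8=7, 12+10=9, 12+12=11
Distinct residues collected: {1, 3, 4, 6, 7, 8, 9, 10, 11, 12}
|A + B| = 10 (out of 13 total residues).

A + B = {1, 3, 4, 6, 7, 8, 9, 10, 11, 12}


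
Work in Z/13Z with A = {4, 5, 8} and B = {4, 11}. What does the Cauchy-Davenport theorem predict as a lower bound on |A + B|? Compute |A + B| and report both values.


Cauchy-Davenport: |A + B| ≥ min(p, |A| + |B| - 1) for A, B nonempty in Z/pZ.
|A| = 3, |B| = 2, p = 13.
CD lower bound = min(13, 3 + 2 - 1) = min(13, 4) = 4.
Compute A + B mod 13 directly:
a = 4: 4+4=8, 4+11=2
a = 5: 5+4=9, 5+11=3
a = 8: 8+4=12, 8+11=6
A + B = {2, 3, 6, 8, 9, 12}, so |A + B| = 6.
Verify: 6 ≥ 4? Yes ✓.

CD lower bound = 4, actual |A + B| = 6.


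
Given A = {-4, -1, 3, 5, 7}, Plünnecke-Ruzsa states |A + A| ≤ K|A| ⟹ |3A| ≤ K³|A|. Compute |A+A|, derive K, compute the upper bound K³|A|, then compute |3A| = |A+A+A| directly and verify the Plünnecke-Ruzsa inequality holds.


|A| = 5.
Step 1: Compute A + A by enumerating all 25 pairs.
A + A = {-8, -5, -2, -1, 1, 2, 3, 4, 6, 8, 10, 12, 14}, so |A + A| = 13.
Step 2: Doubling constant K = |A + A|/|A| = 13/5 = 13/5 ≈ 2.6000.
Step 3: Plünnecke-Ruzsa gives |3A| ≤ K³·|A| = (2.6000)³ · 5 ≈ 87.8800.
Step 4: Compute 3A = A + A + A directly by enumerating all triples (a,b,c) ∈ A³; |3A| = 24.
Step 5: Check 24 ≤ 87.8800? Yes ✓.

K = 13/5, Plünnecke-Ruzsa bound K³|A| ≈ 87.8800, |3A| = 24, inequality holds.


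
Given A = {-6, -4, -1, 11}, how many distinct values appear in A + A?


A + A = {a + a' : a, a' ∈ A}; |A| = 4.
General bounds: 2|A| - 1 ≤ |A + A| ≤ |A|(|A|+1)/2, i.e. 7 ≤ |A + A| ≤ 10.
Lower bound 2|A|-1 is attained iff A is an arithmetic progression.
Enumerate sums a + a' for a ≤ a' (symmetric, so this suffices):
a = -6: -6+-6=-12, -6+-4=-10, -6+-1=-7, -6+11=5
a = -4: -4+-4=-8, -4+-1=-5, -4+11=7
a = -1: -1+-1=-2, -1+11=10
a = 11: 11+11=22
Distinct sums: {-12, -10, -8, -7, -5, -2, 5, 7, 10, 22}
|A + A| = 10

|A + A| = 10


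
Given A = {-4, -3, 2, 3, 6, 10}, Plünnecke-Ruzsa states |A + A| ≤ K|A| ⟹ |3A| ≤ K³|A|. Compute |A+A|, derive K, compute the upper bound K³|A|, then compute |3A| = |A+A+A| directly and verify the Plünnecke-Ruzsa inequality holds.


|A| = 6.
Step 1: Compute A + A by enumerating all 36 pairs.
A + A = {-8, -7, -6, -2, -1, 0, 2, 3, 4, 5, 6, 7, 8, 9, 12, 13, 16, 20}, so |A + A| = 18.
Step 2: Doubling constant K = |A + A|/|A| = 18/6 = 18/6 ≈ 3.0000.
Step 3: Plünnecke-Ruzsa gives |3A| ≤ K³·|A| = (3.0000)³ · 6 ≈ 162.0000.
Step 4: Compute 3A = A + A + A directly by enumerating all triples (a,b,c) ∈ A³; |3A| = 34.
Step 5: Check 34 ≤ 162.0000? Yes ✓.

K = 18/6, Plünnecke-Ruzsa bound K³|A| ≈ 162.0000, |3A| = 34, inequality holds.


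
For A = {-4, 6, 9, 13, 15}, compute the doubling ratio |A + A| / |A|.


|A| = 5.
Compute A + A by enumerating all 25 pairs.
A + A = {-8, 2, 5, 9, 11, 12, 15, 18, 19, 21, 22, 24, 26, 28, 30}, so |A + A| = 15.
K = |A + A| / |A| = 15/5 = 3/1 ≈ 3.0000.
Reference: AP of size 5 gives K = 9/5 ≈ 1.8000; a fully generic set of size 5 gives K ≈ 3.0000.

|A| = 5, |A + A| = 15, K = 15/5 = 3/1.


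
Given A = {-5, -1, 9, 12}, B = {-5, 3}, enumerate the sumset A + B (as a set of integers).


A + B = {a + b : a ∈ A, b ∈ B}.
Enumerate all |A|·|B| = 4·2 = 8 pairs (a, b) and collect distinct sums.
a = -5: -5+-5=-10, -5+3=-2
a = -1: -1+-5=-6, -1+3=2
a = 9: 9+-5=4, 9+3=12
a = 12: 12+-5=7, 12+3=15
Collecting distinct sums: A + B = {-10, -6, -2, 2, 4, 7, 12, 15}
|A + B| = 8

A + B = {-10, -6, -2, 2, 4, 7, 12, 15}


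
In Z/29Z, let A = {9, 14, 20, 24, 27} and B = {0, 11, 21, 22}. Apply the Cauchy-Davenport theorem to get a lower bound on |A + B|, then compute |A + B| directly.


Cauchy-Davenport: |A + B| ≥ min(p, |A| + |B| - 1) for A, B nonempty in Z/pZ.
|A| = 5, |B| = 4, p = 29.
CD lower bound = min(29, 5 + 4 - 1) = min(29, 8) = 8.
Compute A + B mod 29 directly:
a = 9: 9+0=9, 9+11=20, 9+21=1, 9+22=2
a = 14: 14+0=14, 14+11=25, 14+21=6, 14+22=7
a = 20: 20+0=20, 20+11=2, 20+21=12, 20+22=13
a = 24: 24+0=24, 24+11=6, 24+21=16, 24+22=17
a = 27: 27+0=27, 27+11=9, 27+21=19, 27+22=20
A + B = {1, 2, 6, 7, 9, 12, 13, 14, 16, 17, 19, 20, 24, 25, 27}, so |A + B| = 15.
Verify: 15 ≥ 8? Yes ✓.

CD lower bound = 8, actual |A + B| = 15.


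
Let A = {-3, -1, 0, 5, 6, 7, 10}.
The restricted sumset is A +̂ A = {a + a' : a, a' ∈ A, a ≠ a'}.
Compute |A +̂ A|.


Restricted sumset: A +̂ A = {a + a' : a ∈ A, a' ∈ A, a ≠ a'}.
Equivalently, take A + A and drop any sum 2a that is achievable ONLY as a + a for a ∈ A (i.e. sums representable only with equal summands).
Enumerate pairs (a, a') with a < a' (symmetric, so each unordered pair gives one sum; this covers all a ≠ a'):
  -3 + -1 = -4
  -3 + 0 = -3
  -3 + 5 = 2
  -3 + 6 = 3
  -3 + 7 = 4
  -3 + 10 = 7
  -1 + 0 = -1
  -1 + 5 = 4
  -1 + 6 = 5
  -1 + 7 = 6
  -1 + 10 = 9
  0 + 5 = 5
  0 + 6 = 6
  0 + 7 = 7
  0 + 10 = 10
  5 + 6 = 11
  5 + 7 = 12
  5 + 10 = 15
  6 + 7 = 13
  6 + 10 = 16
  7 + 10 = 17
Collected distinct sums: {-4, -3, -1, 2, 3, 4, 5, 6, 7, 9, 10, 11, 12, 13, 15, 16, 17}
|A +̂ A| = 17
(Reference bound: |A +̂ A| ≥ 2|A| - 3 for |A| ≥ 2, with |A| = 7 giving ≥ 11.)

|A +̂ A| = 17


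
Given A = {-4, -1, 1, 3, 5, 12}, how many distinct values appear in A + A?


A + A = {a + a' : a, a' ∈ A}; |A| = 6.
General bounds: 2|A| - 1 ≤ |A + A| ≤ |A|(|A|+1)/2, i.e. 11 ≤ |A + A| ≤ 21.
Lower bound 2|A|-1 is attained iff A is an arithmetic progression.
Enumerate sums a + a' for a ≤ a' (symmetric, so this suffices):
a = -4: -4+-4=-8, -4+-1=-5, -4+1=-3, -4+3=-1, -4+5=1, -4+12=8
a = -1: -1+-1=-2, -1+1=0, -1+3=2, -1+5=4, -1+12=11
a = 1: 1+1=2, 1+3=4, 1+5=6, 1+12=13
a = 3: 3+3=6, 3+5=8, 3+12=15
a = 5: 5+5=10, 5+12=17
a = 12: 12+12=24
Distinct sums: {-8, -5, -3, -2, -1, 0, 1, 2, 4, 6, 8, 10, 11, 13, 15, 17, 24}
|A + A| = 17

|A + A| = 17
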